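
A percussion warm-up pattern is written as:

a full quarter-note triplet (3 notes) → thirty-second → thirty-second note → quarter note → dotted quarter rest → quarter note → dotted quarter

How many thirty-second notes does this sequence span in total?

Each duration in thirty-second notes: a full quarter-note triplet (3 notes) (three triplet quarters span one half) = 16; thirty-second = 1; thirty-second note = 1; quarter note = 8; dotted quarter rest = 12; quarter note = 8; dotted quarter = 12.
Total: 16 + 1 + 1 + 8 + 12 + 8 + 12 = 58 thirty-second notes.

58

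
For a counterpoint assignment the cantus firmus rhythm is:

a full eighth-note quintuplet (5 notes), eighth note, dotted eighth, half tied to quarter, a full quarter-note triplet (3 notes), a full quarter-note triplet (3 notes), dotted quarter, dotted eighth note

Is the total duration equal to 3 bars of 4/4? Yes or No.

No

One bar of 4/4 = 16 sixteenth notes, so 3 bars = 48.
In sixteenth notes: a full eighth-note quintuplet (5 notes) (five quintuplet eighths span one half) = 8; eighth note = 2; dotted eighth = 3; half tied to quarter (half + quarter) = 12; a full quarter-note triplet (3 notes) (three triplet quarters span one half) = 8; a full quarter-note triplet (3 notes) (three triplet quarters span one half) = 8; dotted quarter = 6; dotted eighth note = 3.
Altogether 8 + 2 + 3 + 12 + 8 + 8 + 6 + 3 = 50.
50 exceeds 48, so the answer is No.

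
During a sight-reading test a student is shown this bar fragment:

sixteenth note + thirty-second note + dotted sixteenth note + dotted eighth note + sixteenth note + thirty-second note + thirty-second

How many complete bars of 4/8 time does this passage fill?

1

One bar of 4/8 = 16 thirty-second notes.
Convert each value to thirty-second notes: sixteenth note = 2; thirty-second note = 1; dotted sixteenth note = 3; dotted eighth note = 6; sixteenth note = 2; thirty-second note = 1; thirty-second = 1.
Total: 2 + 1 + 3 + 6 + 2 + 1 + 1 = 16.
16 ÷ 16 = 1 complete bar with 0 left over.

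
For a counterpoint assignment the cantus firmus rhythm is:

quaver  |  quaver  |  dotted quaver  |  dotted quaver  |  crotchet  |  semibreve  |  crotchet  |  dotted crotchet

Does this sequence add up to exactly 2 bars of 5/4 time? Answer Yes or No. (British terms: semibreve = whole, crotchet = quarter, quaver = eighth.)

Yes

One bar of 5/4 = 20 sixteenth notes, so 2 bars = 40.
Each duration in sixteenth notes: quaver = 2; quaver = 2; dotted quaver = 3; dotted quaver = 3; crotchet = 4; semibreve = 16; crotchet = 4; dotted crotchet = 6.
Total: 2 + 2 + 3 + 3 + 4 + 16 + 4 + 6 = 40.
40 equals 40, so the answer is Yes.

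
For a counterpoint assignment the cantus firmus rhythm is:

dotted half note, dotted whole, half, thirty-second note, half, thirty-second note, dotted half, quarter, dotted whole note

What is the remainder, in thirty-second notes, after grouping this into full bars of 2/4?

10

One bar of 2/4 = 16 thirty-second notes.
In thirty-second notes: dotted half note = 24; dotted whole = 48; half = 16; thirty-second note = 1; half = 16; thirty-second note = 1; dotted half = 24; quarter = 8; dotted whole note = 48.
Total: 24 + 48 + 16 + 1 + 16 + 1 + 24 + 8 + 48 = 186.
186 ÷ 16 = 11 complete bars with 10 thirty-second notes remaining.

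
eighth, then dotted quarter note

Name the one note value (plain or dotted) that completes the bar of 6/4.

whole note

The bar of 6/4 = 12 eighth notes.
Express everything in eighth notes: eighth = 1; dotted quarter note = 3.
Sum: 1 + 3 = 4.
Remaining: 12 − 4 = 8 eighth notes, which is a whole note.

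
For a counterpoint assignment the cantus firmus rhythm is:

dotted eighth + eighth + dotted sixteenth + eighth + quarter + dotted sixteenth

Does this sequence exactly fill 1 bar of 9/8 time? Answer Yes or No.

One bar of 9/8 = 36 thirty-second notes.
Working in thirty-second notes: dotted eighth = 6; eighth = 4; dotted sixteenth = 3; eighth = 4; quarter = 8; dotted sixteenth = 3.
Adding: 6 + 4 + 3 + 4 + 8 + 3 = 28.
28 falls short of 36, so the answer is No.

No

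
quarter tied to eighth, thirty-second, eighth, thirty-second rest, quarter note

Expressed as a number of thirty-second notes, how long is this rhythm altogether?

26

Each duration in thirty-second notes: quarter tied to eighth (quarter + eighth) = 12; thirty-second = 1; eighth = 4; thirty-second rest = 1; quarter note = 8.
Total: 12 + 1 + 4 + 1 + 8 = 26 thirty-second notes.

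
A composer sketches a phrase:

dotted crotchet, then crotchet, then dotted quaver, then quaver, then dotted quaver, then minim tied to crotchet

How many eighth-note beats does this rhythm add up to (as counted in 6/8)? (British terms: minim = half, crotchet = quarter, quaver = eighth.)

15

One eighth-note beat = 2 sixteenth notes.
Working in sixteenth notes: dotted crotchet = 6; crotchet = 4; dotted quaver = 3; quaver = 2; dotted quaver = 3; minim tied to crotchet (minim + crotchet) = 12.
Sum: 6 + 4 + 3 + 2 + 3 + 12 = 30.
30 ÷ 2 = 15 beats.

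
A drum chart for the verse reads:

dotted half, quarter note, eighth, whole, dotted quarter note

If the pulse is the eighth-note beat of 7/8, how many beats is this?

One eighth-note beat = 2 sixteenth notes.
In sixteenth notes: dotted half = 12; quarter note = 4; eighth = 2; whole = 16; dotted quarter note = 6.
Adding: 12 + 4 + 2 + 16 + 6 = 40.
40 ÷ 2 = 20 beats.

20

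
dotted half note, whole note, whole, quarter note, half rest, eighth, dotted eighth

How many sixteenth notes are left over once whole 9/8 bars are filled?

7

One bar of 9/8 = 18 sixteenth notes.
Working in sixteenth notes: dotted half note = 12; whole note = 16; whole = 16; quarter note = 4; half rest = 8; eighth = 2; dotted eighth = 3.
Adding: 12 + 16 + 16 + 4 + 8 + 2 + 3 = 61.
61 ÷ 18 = 3 complete bars with 7 sixteenth notes remaining.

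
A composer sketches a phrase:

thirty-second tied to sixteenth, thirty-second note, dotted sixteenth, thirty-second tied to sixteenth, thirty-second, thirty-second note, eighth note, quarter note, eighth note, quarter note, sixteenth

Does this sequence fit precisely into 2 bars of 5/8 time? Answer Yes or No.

No

One bar of 5/8 = 20 thirty-second notes, so 2 bars = 40.
Express everything in thirty-second notes: thirty-second tied to sixteenth (thirty-second + sixteenth) = 3; thirty-second note = 1; dotted sixteenth = 3; thirty-second tied to sixteenth (thirty-second + sixteenth) = 3; thirty-second = 1; thirty-second note = 1; eighth note = 4; quarter note = 8; eighth note = 4; quarter note = 8; sixteenth = 2.
Adding: 3 + 1 + 3 + 3 + 1 + 1 + 4 + 8 + 4 + 8 + 2 = 38.
38 falls short of 40, so the answer is No.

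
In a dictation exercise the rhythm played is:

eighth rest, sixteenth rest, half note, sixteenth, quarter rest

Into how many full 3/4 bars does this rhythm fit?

One bar of 3/4 = 12 sixteenth notes.
Each duration in sixteenth notes: eighth rest = 2; sixteenth rest = 1; half note = 8; sixteenth = 1; quarter rest = 4.
Total: 2 + 1 + 8 + 1 + 4 = 16.
16 ÷ 12 = 1 complete bar with 4 left over.

1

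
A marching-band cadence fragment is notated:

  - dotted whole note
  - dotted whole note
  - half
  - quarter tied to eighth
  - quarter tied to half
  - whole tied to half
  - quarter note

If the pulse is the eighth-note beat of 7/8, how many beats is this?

One eighth-note beat = 2 sixteenth notes.
In sixteenth notes: dotted whole note = 24; dotted whole note = 24; half = 8; quarter tied to eighth (quarter + eighth) = 6; quarter tied to half (quarter + half) = 12; whole tied to half (whole + half) = 24; quarter note = 4.
Total: 24 + 24 + 8 + 6 + 12 + 24 + 4 = 102.
102 ÷ 2 = 51 beats.

51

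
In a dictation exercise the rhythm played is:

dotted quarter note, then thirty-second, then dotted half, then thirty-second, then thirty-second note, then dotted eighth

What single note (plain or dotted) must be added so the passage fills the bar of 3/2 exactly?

dotted sixteenth note

The bar of 3/2 = 48 thirty-second notes.
In thirty-second notes: dotted quarter note = 12; thirty-second = 1; dotted half = 24; thirty-second = 1; thirty-second note = 1; dotted eighth = 6.
Altogether 12 + 1 + 24 + 1 + 1 + 6 = 45.
Remaining: 48 − 45 = 3 thirty-second notes, which is a dotted sixteenth note.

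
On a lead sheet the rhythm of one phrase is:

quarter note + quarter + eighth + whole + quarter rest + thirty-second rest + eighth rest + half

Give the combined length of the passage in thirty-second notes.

81

Working in thirty-second notes: quarter note = 8; quarter = 8; eighth = 4; whole = 32; quarter rest = 8; thirty-second rest = 1; eighth rest = 4; half = 16.
Altogether 8 + 8 + 4 + 32 + 8 + 1 + 4 + 16 = 81 thirty-second notes.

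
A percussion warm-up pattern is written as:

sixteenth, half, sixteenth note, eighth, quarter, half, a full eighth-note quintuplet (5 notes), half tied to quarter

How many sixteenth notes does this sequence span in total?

Working in sixteenth notes: sixteenth = 1; half = 8; sixteenth note = 1; eighth = 2; quarter = 4; half = 8; a full eighth-note quintuplet (5 notes) (five quintuplet eighths span one half) = 8; half tied to quarter (half + quarter) = 12.
Sum: 1 + 8 + 1 + 2 + 4 + 8 + 8 + 12 = 44 sixteenth notes.

44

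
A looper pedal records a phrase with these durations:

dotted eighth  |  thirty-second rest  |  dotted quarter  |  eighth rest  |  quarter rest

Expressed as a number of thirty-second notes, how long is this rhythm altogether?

Working in thirty-second notes: dotted eighth = 6; thirty-second rest = 1; dotted quarter = 12; eighth rest = 4; quarter rest = 8.
Altogether 6 + 1 + 12 + 4 + 8 = 31 thirty-second notes.

31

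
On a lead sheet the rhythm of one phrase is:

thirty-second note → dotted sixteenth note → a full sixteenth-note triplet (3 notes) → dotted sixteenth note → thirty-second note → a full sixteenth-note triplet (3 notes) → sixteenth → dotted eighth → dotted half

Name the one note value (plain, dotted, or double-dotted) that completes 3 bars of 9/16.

3 bars of 9/16 = 54 thirty-second notes.
Express everything in thirty-second notes: thirty-second note = 1; dotted sixteenth note = 3; a full sixteenth-note triplet (3 notes) (three triplet sixteenths span one eighth) = 4; dotted sixteenth note = 3; thirty-second note = 1; a full sixteenth-note triplet (3 notes) (three triplet sixteenths span one eighth) = 4; sixteenth = 2; dotted eighth = 6; dotted half = 24.
Total: 1 + 3 + 4 + 3 + 1 + 4 + 2 + 6 + 24 = 48.
Remaining: 54 − 48 = 6 thirty-second notes, which is a dotted eighth note.

dotted eighth note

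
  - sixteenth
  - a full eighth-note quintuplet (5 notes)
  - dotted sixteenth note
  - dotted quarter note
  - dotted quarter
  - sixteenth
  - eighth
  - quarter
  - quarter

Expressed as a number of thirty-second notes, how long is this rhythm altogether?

Working in thirty-second notes: sixteenth = 2; a full eighth-note quintuplet (5 notes) (five quintuplet eighths span one half) = 16; dotted sixteenth note = 3; dotted quarter note = 12; dotted quarter = 12; sixteenth = 2; eighth = 4; quarter = 8; quarter = 8.
Sum: 2 + 16 + 3 + 12 + 12 + 2 + 4 + 8 + 8 = 67 thirty-second notes.

67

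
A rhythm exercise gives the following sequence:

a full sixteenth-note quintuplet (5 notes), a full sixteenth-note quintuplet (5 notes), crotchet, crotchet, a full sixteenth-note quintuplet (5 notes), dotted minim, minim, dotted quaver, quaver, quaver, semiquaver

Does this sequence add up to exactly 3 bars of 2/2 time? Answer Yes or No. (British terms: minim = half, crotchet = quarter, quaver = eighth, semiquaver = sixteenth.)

Yes

One bar of 2/2 = 16 sixteenth notes, so 3 bars = 48.
Working in sixteenth notes: a full sixteenth-note quintuplet (5 notes) (five quintuplet sixteenths span one quarter) = 4; a full sixteenth-note quintuplet (5 notes) (five quintuplet sixteenths span one quarter) = 4; crotchet = 4; crotchet = 4; a full sixteenth-note quintuplet (5 notes) (five quintuplet sixteenths span one quarter) = 4; dotted minim = 12; minim = 8; dotted quaver = 3; quaver = 2; quaver = 2; semiquaver = 1.
Adding: 4 + 4 + 4 + 4 + 4 + 12 + 8 + 3 + 2 + 2 + 1 = 48.
48 equals 48, so the answer is Yes.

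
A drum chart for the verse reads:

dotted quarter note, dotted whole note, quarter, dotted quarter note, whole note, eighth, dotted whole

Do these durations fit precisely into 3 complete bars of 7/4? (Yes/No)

No

One bar of 7/4 = 14 eighth notes, so 3 bars = 42.
Each duration in eighth notes: dotted quarter note = 3; dotted whole note = 12; quarter = 2; dotted quarter note = 3; whole note = 8; eighth = 1; dotted whole = 12.
Total: 3 + 12 + 2 + 3 + 8 + 1 + 12 = 41.
41 falls short of 42, so the answer is No.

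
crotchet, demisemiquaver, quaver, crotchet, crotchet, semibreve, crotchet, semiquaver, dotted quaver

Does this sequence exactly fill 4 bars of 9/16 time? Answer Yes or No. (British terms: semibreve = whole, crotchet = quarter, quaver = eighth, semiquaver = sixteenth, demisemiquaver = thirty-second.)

One bar of 9/16 = 18 thirty-second notes, so 4 bars = 72.
Convert each value to thirty-second notes: crotchet = 8; demisemiquaver = 1; quaver = 4; crotchet = 8; crotchet = 8; semibreve = 32; crotchet = 8; semiquaver = 2; dotted quaver = 6.
Total: 8 + 1 + 4 + 8 + 8 + 32 + 8 + 2 + 6 = 77.
77 exceeds 72, so the answer is No.

No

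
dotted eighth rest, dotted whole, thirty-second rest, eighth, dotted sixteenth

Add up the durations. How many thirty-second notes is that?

62

Convert each value to thirty-second notes: dotted eighth rest = 6; dotted whole = 48; thirty-second rest = 1; eighth = 4; dotted sixteenth = 3.
Total: 6 + 48 + 1 + 4 + 3 = 62 thirty-second notes.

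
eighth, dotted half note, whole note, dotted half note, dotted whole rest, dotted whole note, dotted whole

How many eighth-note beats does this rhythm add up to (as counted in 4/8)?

One eighth-note beat = 2 sixteenth notes.
Working in sixteenth notes: eighth = 2; dotted half note = 12; whole note = 16; dotted half note = 12; dotted whole rest = 24; dotted whole note = 24; dotted whole = 24.
Altogether 2 + 12 + 16 + 12 + 24 + 24 + 24 = 114.
114 ÷ 2 = 57 beats.

57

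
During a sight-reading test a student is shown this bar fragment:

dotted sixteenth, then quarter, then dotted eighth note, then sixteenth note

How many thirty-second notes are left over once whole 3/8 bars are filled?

7

One bar of 3/8 = 12 thirty-second notes.
In thirty-second notes: dotted sixteenth = 3; quarter = 8; dotted eighth note = 6; sixteenth note = 2.
Altogether 3 + 8 + 6 + 2 = 19.
19 ÷ 12 = 1 complete bar with 7 thirty-second notes remaining.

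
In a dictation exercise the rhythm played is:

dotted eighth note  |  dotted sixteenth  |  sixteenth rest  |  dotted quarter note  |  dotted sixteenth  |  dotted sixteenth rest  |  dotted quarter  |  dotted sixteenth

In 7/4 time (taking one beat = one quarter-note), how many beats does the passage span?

5.5

One quarter-note beat = 8 thirty-second notes.
In thirty-second notes: dotted eighth note = 6; dotted sixteenth = 3; sixteenth rest = 2; dotted quarter note = 12; dotted sixteenth = 3; dotted sixteenth rest = 3; dotted quarter = 12; dotted sixteenth = 3.
Adding: 6 + 3 + 2 + 12 + 3 + 3 + 12 + 3 = 44.
44 ÷ 8 = 5.5 beats.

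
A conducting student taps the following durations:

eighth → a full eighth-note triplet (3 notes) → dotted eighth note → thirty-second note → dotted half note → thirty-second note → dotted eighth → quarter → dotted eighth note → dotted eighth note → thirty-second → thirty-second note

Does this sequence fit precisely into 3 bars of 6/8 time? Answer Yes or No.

One bar of 6/8 = 24 thirty-second notes, so 3 bars = 72.
Working in thirty-second notes: eighth = 4; a full eighth-note triplet (3 notes) (three triplet eighths span one quarter) = 8; dotted eighth note = 6; thirty-second note = 1; dotted half note = 24; thirty-second note = 1; dotted eighth = 6; quarter = 8; dotted eighth note = 6; dotted eighth note = 6; thirty-second = 1; thirty-second note = 1.
Total: 4 + 8 + 6 + 1 + 24 + 1 + 6 + 8 + 6 + 6 + 1 + 1 = 72.
72 equals 72, so the answer is Yes.

Yes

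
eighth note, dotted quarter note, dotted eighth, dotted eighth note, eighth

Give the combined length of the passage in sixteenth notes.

16

In sixteenth notes: eighth note = 2; dotted quarter note = 6; dotted eighth = 3; dotted eighth note = 3; eighth = 2.
Adding: 2 + 6 + 3 + 3 + 2 = 16 sixteenth notes.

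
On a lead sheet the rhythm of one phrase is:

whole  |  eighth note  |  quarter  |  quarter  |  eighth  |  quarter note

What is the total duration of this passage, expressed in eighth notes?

Express everything in eighth notes: whole = 8; eighth note = 1; quarter = 2; quarter = 2; eighth = 1; quarter note = 2.
Adding: 8 + 1 + 2 + 2 + 1 + 2 = 16 eighth notes.

16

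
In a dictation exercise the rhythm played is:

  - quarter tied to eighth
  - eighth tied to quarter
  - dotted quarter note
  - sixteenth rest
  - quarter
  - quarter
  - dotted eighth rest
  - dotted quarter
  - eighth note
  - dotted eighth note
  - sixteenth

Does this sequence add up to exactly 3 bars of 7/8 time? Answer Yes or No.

Yes

One bar of 7/8 = 14 sixteenth notes, so 3 bars = 42.
Convert each value to sixteenth notes: quarter tied to eighth (quarter + eighth) = 6; eighth tied to quarter (eighth + quarter) = 6; dotted quarter note = 6; sixteenth rest = 1; quarter = 4; quarter = 4; dotted eighth rest = 3; dotted quarter = 6; eighth note = 2; dotted eighth note = 3; sixteenth = 1.
Sum: 6 + 6 + 6 + 1 + 4 + 4 + 3 + 6 + 2 + 3 + 1 = 42.
42 equals 42, so the answer is Yes.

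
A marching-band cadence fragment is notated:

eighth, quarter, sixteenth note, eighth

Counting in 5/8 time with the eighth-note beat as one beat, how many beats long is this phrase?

4.5

One eighth-note beat = 2 sixteenth notes.
Convert each value to sixteenth notes: eighth = 2; quarter = 4; sixteenth note = 1; eighth = 2.
Sum: 2 + 4 + 1 + 2 = 9.
9 ÷ 2 = 4.5 beats.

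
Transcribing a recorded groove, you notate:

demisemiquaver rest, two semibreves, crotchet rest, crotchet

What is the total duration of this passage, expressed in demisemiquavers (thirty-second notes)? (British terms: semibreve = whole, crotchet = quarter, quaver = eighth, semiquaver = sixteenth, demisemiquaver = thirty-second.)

81

Working in thirty-second notes: demisemiquaver rest = 1; semibreve = 32; semibreve = 32; crotchet rest = 8; crotchet = 8.
Adding: 1 + 32 + 32 + 8 + 8 = 81 thirty-second notes.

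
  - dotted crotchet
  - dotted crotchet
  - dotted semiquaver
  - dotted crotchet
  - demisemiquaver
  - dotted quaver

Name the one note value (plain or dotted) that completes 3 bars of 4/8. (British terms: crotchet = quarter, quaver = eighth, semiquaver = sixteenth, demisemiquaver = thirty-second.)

sixteenth note

3 bars of 4/8 = 48 thirty-second notes.
In thirty-second notes: dotted crotchet = 12; dotted crotchet = 12; dotted semiquaver = 3; dotted crotchet = 12; demisemiquaver = 1; dotted quaver = 6.
Sum: 12 + 12 + 3 + 12 + 1 + 6 = 46.
Remaining: 48 − 46 = 2 thirty-second notes, which is a sixteenth note.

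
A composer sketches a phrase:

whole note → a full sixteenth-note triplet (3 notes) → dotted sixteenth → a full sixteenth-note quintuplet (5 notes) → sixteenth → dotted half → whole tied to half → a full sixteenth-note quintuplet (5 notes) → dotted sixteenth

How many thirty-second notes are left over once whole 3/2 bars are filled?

36

One bar of 3/2 = 48 thirty-second notes.
Express everything in thirty-second notes: whole note = 32; a full sixteenth-note triplet (3 notes) (three triplet sixteenths span one eighth) = 4; dotted sixteenth = 3; a full sixteenth-note quintuplet (5 notes) (five quintuplet sixteenths span one quarter) = 8; sixteenth = 2; dotted half = 24; whole tied to half (whole + half) = 48; a full sixteenth-note quintuplet (5 notes) (five quintuplet sixteenths span one quarter) = 8; dotted sixteenth = 3.
Altogether 32 + 4 + 3 + 8 + 2 + 24 + 48 + 8 + 3 = 132.
132 ÷ 48 = 2 complete bars with 36 thirty-second notes remaining.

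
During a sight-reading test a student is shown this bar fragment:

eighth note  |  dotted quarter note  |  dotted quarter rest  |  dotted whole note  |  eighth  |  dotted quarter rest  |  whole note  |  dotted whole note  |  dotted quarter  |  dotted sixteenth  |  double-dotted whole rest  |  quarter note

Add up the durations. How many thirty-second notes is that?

Convert each value to thirty-second notes: eighth note = 4; dotted quarter note = 12; dotted quarter rest = 12; dotted whole note = 48; eighth = 4; dotted quarter rest = 12; whole note = 32; dotted whole note = 48; dotted quarter = 12; dotted sixteenth = 3; double-dotted whole rest = 56; quarter note = 8.
Sum: 4 + 12 + 12 + 48 + 4 + 12 + 32 + 48 + 12 + 3 + 56 + 8 = 251 thirty-second notes.

251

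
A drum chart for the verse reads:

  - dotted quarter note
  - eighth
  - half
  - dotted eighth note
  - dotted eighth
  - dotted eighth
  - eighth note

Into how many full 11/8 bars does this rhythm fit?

1

One bar of 11/8 = 22 sixteenth notes.
Convert each value to sixteenth notes: dotted quarter note = 6; eighth = 2; half = 8; dotted eighth note = 3; dotted eighth = 3; dotted eighth = 3; eighth note = 2.
Adding: 6 + 2 + 8 + 3 + 3 + 3 + 2 = 27.
27 ÷ 22 = 1 complete bar with 5 left over.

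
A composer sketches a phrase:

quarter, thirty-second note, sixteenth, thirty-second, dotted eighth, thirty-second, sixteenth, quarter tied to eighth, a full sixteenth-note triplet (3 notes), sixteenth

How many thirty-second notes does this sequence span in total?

Each duration in thirty-second notes: quarter = 8; thirty-second note = 1; sixteenth = 2; thirty-second = 1; dotted eighth = 6; thirty-second = 1; sixteenth = 2; quarter tied to eighth (quarter + eighth) = 12; a full sixteenth-note triplet (3 notes) (three triplet sixteenths span one eighth) = 4; sixteenth = 2.
Total: 8 + 1 + 2 + 1 + 6 + 1 + 2 + 12 + 4 + 2 = 39 thirty-second notes.

39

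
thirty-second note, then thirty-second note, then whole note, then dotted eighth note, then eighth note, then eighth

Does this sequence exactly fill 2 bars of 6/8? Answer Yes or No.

Yes

One bar of 6/8 = 24 thirty-second notes, so 2 bars = 48.
In thirty-second notes: thirty-second note = 1; thirty-second note = 1; whole note = 32; dotted eighth note = 6; eighth note = 4; eighth = 4.
Adding: 1 + 1 + 32 + 6 + 4 + 4 = 48.
48 equals 48, so the answer is Yes.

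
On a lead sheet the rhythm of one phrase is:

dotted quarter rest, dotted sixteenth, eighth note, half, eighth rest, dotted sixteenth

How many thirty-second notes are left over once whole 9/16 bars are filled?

6

One bar of 9/16 = 18 thirty-second notes.
Convert each value to thirty-second notes: dotted quarter rest = 12; dotted sixteenth = 3; eighth note = 4; half = 16; eighth rest = 4; dotted sixteenth = 3.
Adding: 12 + 3 + 4 + 16 + 4 + 3 = 42.
42 ÷ 18 = 2 complete bars with 6 thirty-second notes remaining.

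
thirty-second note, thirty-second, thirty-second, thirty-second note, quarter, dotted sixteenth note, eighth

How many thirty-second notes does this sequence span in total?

19

Each duration in thirty-second notes: thirty-second note = 1; thirty-second = 1; thirty-second = 1; thirty-second note = 1; quarter = 8; dotted sixteenth note = 3; eighth = 4.
Altogether 1 + 1 + 1 + 1 + 8 + 3 + 4 = 19 thirty-second notes.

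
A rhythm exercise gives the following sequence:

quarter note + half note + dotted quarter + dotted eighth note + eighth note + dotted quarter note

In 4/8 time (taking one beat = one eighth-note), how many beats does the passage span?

One eighth-note beat = 2 sixteenth notes.
Convert each value to sixteenth notes: quarter note = 4; half note = 8; dotted quarter = 6; dotted eighth note = 3; eighth note = 2; dotted quarter note = 6.
Altogether 4 + 8 + 6 + 3 + 2 + 6 = 29.
29 ÷ 2 = 14.5 beats.

14.5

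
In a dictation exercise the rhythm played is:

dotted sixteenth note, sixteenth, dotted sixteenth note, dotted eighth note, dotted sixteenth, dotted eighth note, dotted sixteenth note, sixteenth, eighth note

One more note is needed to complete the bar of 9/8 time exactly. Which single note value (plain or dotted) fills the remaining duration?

The bar of 9/8 = 36 thirty-second notes.
Each duration in thirty-second notes: dotted sixteenth note = 3; sixteenth = 2; dotted sixteenth note = 3; dotted eighth note = 6; dotted sixteenth = 3; dotted eighth note = 6; dotted sixteenth note = 3; sixteenth = 2; eighth note = 4.
Altogether 3 + 2 + 3 + 6 + 3 + 6 + 3 + 2 + 4 = 32.
Remaining: 36 − 32 = 4 thirty-second notes, which is a eighth note.

eighth note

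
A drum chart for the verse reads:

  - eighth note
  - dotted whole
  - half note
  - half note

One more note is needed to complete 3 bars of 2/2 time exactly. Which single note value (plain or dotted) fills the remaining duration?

3 bars of 2/2 = 24 eighth notes.
In eighth notes: eighth note = 1; dotted whole = 12; half note = 4; half note = 4.
Sum: 1 + 12 + 4 + 4 = 21.
Remaining: 24 − 21 = 3 eighth notes, which is a dotted quarter note.

dotted quarter note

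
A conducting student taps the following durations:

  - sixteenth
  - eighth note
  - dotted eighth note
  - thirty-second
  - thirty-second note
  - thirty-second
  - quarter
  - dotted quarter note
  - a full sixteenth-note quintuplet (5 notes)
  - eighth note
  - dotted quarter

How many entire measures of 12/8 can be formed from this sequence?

One bar of 12/8 = 48 thirty-second notes.
In thirty-second notes: sixteenth = 2; eighth note = 4; dotted eighth note = 6; thirty-second = 1; thirty-second note = 1; thirty-second = 1; quarter = 8; dotted quarter note = 12; a full sixteenth-note quintuplet (5 notes) (five quintuplet sixteenths span one quarter) = 8; eighth note = 4; dotted quarter = 12.
Altogether 2 + 4 + 6 + 1 + 1 + 1 + 8 + 12 + 8 + 4 + 12 = 59.
59 ÷ 48 = 1 complete bar with 11 left over.

1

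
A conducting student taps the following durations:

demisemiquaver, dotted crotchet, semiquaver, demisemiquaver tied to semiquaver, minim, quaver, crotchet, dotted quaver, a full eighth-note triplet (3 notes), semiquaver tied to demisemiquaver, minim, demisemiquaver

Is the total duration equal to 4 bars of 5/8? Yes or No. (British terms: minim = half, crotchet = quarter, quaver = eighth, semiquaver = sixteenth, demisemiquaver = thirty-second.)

Yes

One bar of 5/8 = 20 thirty-second notes, so 4 bars = 80.
Convert each value to thirty-second notes: demisemiquaver = 1; dotted crotchet = 12; semiquaver = 2; demisemiquaver tied to semiquaver (demisemiquaver + semiquaver) = 3; minim = 16; quaver = 4; crotchet = 8; dotted quaver = 6; a full eighth-note triplet (3 notes) (three triplet eighths span one quarter) = 8; semiquaver tied to demisemiquaver (semiquaver + demisemiquaver) = 3; minim = 16; demisemiquaver = 1.
Sum: 1 + 12 + 2 + 3 + 16 + 4 + 8 + 6 + 8 + 3 + 16 + 1 = 80.
80 equals 80, so the answer is Yes.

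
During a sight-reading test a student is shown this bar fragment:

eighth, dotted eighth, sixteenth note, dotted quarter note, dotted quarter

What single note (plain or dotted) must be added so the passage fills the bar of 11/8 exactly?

The bar of 11/8 = 22 sixteenth notes.
In sixteenth notes: eighth = 2; dotted eighth = 3; sixteenth note = 1; dotted quarter note = 6; dotted quarter = 6.
Altogether 2 + 3 + 1 + 6 + 6 = 18.
Remaining: 22 − 18 = 4 sixteenth notes, which is a quarter note.

quarter note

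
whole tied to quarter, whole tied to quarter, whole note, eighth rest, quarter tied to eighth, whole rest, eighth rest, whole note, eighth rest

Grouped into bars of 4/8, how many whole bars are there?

12

One bar of 4/8 = 4 eighth notes.
In eighth notes: whole tied to quarter (whole + quarter) = 10; whole tied to quarter (whole + quarter) = 10; whole note = 8; eighth rest = 1; quarter tied to eighth (quarter + eighth) = 3; whole rest = 8; eighth rest = 1; whole note = 8; eighth rest = 1.
Total: 10 + 10 + 8 + 1 + 3 + 8 + 1 + 8 + 1 = 50.
50 ÷ 4 = 12 complete bars with 2 left over.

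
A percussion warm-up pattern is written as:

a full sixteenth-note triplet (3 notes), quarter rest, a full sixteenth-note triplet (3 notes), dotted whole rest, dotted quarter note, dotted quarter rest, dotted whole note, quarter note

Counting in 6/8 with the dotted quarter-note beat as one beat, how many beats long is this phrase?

12

One dotted quarter-note beat = 3 eighth notes.
Working in eighth notes: a full sixteenth-note triplet (3 notes) (three triplet sixteenths span one eighth) = 1; quarter rest = 2; a full sixteenth-note triplet (3 notes) (three triplet sixteenths span one eighth) = 1; dotted whole rest = 12; dotted quarter note = 3; dotted quarter rest = 3; dotted whole note = 12; quarter note = 2.
Sum: 1 + 2 + 1 + 12 + 3 + 3 + 12 + 2 = 36.
36 ÷ 3 = 12 beats.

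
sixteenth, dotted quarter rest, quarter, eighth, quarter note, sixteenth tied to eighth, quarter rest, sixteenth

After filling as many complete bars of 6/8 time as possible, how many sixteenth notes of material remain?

One bar of 6/8 = 12 sixteenth notes.
Working in sixteenth notes: sixteenth = 1; dotted quarter rest = 6; quarter = 4; eighth = 2; quarter note = 4; sixteenth tied to eighth (sixteenth + eighth) = 3; quarter rest = 4; sixteenth = 1.
Sum: 1 + 6 + 4 + 2 + 4 + 3 + 4 + 1 = 25.
25 ÷ 12 = 2 complete bars with 1 sixteenth note remaining.

1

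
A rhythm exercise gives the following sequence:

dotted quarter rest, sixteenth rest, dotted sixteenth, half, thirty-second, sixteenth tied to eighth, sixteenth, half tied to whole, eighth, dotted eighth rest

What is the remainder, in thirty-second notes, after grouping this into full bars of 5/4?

20

One bar of 5/4 = 40 thirty-second notes.
Each duration in thirty-second notes: dotted quarter rest = 12; sixteenth rest = 2; dotted sixteenth = 3; half = 16; thirty-second = 1; sixteenth tied to eighth (sixteenth + eighth) = 6; sixteenth = 2; half tied to whole (half + whole) = 48; eighth = 4; dotted eighth rest = 6.
Total: 12 + 2 + 3 + 16 + 1 + 6 + 2 + 48 + 4 + 6 = 100.
100 ÷ 40 = 2 complete bars with 20 thirty-second notes remaining.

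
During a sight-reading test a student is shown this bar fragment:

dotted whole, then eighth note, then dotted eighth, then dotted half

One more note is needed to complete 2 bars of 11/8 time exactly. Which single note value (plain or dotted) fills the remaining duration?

2 bars of 11/8 = 44 sixteenth notes.
Convert each value to sixteenth notes: dotted whole = 24; eighth note = 2; dotted eighth = 3; dotted half = 12.
Adding: 24 + 2 + 3 + 12 = 41.
Remaining: 44 − 41 = 3 sixteenth notes, which is a dotted eighth note.

dotted eighth note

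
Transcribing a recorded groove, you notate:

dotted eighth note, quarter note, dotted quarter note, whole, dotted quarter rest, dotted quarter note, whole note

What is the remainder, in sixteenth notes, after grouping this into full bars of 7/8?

One bar of 7/8 = 14 sixteenth notes.
In sixteenth notes: dotted eighth note = 3; quarter note = 4; dotted quarter note = 6; whole = 16; dotted quarter rest = 6; dotted quarter note = 6; whole note = 16.
Altogether 3 + 4 + 6 + 16 + 6 + 6 + 16 = 57.
57 ÷ 14 = 4 complete bars with 1 sixteenth note remaining.

1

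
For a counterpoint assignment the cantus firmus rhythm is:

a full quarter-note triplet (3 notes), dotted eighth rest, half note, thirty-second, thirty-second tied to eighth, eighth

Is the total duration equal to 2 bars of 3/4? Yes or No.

Yes

One bar of 3/4 = 24 thirty-second notes, so 2 bars = 48.
Working in thirty-second notes: a full quarter-note triplet (3 notes) (three triplet quarters span one half) = 16; dotted eighth rest = 6; half note = 16; thirty-second = 1; thirty-second tied to eighth (thirty-second + eighth) = 5; eighth = 4.
Altogether 16 + 6 + 16 + 1 + 5 + 4 = 48.
48 equals 48, so the answer is Yes.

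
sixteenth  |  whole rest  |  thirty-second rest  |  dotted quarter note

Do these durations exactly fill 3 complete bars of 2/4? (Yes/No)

No

One bar of 2/4 = 16 thirty-second notes, so 3 bars = 48.
Each duration in thirty-second notes: sixteenth = 2; whole rest = 32; thirty-second rest = 1; dotted quarter note = 12.
Altogether 2 + 32 + 1 + 12 = 47.
47 falls short of 48, so the answer is No.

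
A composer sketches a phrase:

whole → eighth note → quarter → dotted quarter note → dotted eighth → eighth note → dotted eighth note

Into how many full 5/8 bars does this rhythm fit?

3

One bar of 5/8 = 10 sixteenth notes.
Working in sixteenth notes: whole = 16; eighth note = 2; quarter = 4; dotted quarter note = 6; dotted eighth = 3; eighth note = 2; dotted eighth note = 3.
Sum: 16 + 2 + 4 + 6 + 3 + 2 + 3 = 36.
36 ÷ 10 = 3 complete bars with 6 left over.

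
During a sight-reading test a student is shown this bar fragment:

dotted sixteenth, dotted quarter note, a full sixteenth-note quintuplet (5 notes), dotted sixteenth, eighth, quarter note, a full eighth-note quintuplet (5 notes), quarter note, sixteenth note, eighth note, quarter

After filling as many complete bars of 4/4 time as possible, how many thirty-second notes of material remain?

One bar of 4/4 = 32 thirty-second notes.
In thirty-second notes: dotted sixteenth = 3; dotted quarter note = 12; a full sixteenth-note quintuplet (5 notes) (five quintuplet sixteenths span one quarter) = 8; dotted sixteenth = 3; eighth = 4; quarter note = 8; a full eighth-note quintuplet (5 notes) (five quintuplet eighths span one half) = 16; quarter note = 8; sixteenth note = 2; eighth note = 4; quarter = 8.
Total: 3 + 12 + 8 + 3 + 4 + 8 + 16 + 8 + 2 + 4 + 8 = 76.
76 ÷ 32 = 2 complete bars with 12 thirty-second notes remaining.

12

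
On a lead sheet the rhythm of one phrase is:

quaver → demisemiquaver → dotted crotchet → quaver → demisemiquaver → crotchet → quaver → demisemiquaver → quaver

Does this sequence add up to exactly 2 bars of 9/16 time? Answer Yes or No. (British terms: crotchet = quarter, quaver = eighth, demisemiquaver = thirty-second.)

One bar of 9/16 = 18 thirty-second notes, so 2 bars = 36.
Convert each value to thirty-second notes: quaver = 4; demisemiquaver = 1; dotted crotchet = 12; quaver = 4; demisemiquaver = 1; crotchet = 8; quaver = 4; demisemiquaver = 1; quaver = 4.
Altogether 4 + 1 + 12 + 4 + 1 + 8 + 4 + 1 + 4 = 39.
39 exceeds 36, so the answer is No.

No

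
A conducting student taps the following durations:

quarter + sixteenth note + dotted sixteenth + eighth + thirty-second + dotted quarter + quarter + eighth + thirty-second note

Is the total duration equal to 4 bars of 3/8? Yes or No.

No

One bar of 3/8 = 12 thirty-second notes, so 4 bars = 48.
In thirty-second notes: quarter = 8; sixteenth note = 2; dotted sixteenth = 3; eighth = 4; thirty-second = 1; dotted quarter = 12; quarter = 8; eighth = 4; thirty-second note = 1.
Altogether 8 + 2 + 3 + 4 + 1 + 12 + 8 + 4 + 1 = 43.
43 falls short of 48, so the answer is No.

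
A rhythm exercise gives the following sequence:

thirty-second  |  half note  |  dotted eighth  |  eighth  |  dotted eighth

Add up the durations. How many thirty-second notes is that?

33

Each duration in thirty-second notes: thirty-second = 1; half note = 16; dotted eighth = 6; eighth = 4; dotted eighth = 6.
Altogether 1 + 16 + 6 + 4 + 6 = 33 thirty-second notes.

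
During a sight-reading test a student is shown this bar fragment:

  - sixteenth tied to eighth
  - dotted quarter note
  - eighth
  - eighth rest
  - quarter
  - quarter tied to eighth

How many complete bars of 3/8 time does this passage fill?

One bar of 3/8 = 6 sixteenth notes.
Working in sixteenth notes: sixteenth tied to eighth (sixteenth + eighth) = 3; dotted quarter note = 6; eighth = 2; eighth rest = 2; quarter = 4; quarter tied to eighth (quarter + eighth) = 6.
Adding: 3 + 6 + 2 + 2 + 4 + 6 = 23.
23 ÷ 6 = 3 complete bars with 5 left over.

3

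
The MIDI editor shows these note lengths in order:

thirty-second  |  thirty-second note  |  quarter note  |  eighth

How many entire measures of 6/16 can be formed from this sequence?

1

One bar of 6/16 = 12 thirty-second notes.
Convert each value to thirty-second notes: thirty-second = 1; thirty-second note = 1; quarter note = 8; eighth = 4.
Adding: 1 + 1 + 8 + 4 = 14.
14 ÷ 12 = 1 complete bar with 2 left over.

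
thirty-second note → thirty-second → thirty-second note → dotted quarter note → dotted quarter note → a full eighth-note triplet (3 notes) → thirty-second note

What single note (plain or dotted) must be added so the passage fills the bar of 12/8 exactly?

dotted quarter note

The bar of 12/8 = 48 thirty-second notes.
Each duration in thirty-second notes: thirty-second note = 1; thirty-second = 1; thirty-second note = 1; dotted quarter note = 12; dotted quarter note = 12; a full eighth-note triplet (3 notes) (three triplet eighths span one quarter) = 8; thirty-second note = 1.
Total: 1 + 1 + 1 + 12 + 12 + 8 + 1 = 36.
Remaining: 48 − 36 = 12 thirty-second notes, which is a dotted quarter note.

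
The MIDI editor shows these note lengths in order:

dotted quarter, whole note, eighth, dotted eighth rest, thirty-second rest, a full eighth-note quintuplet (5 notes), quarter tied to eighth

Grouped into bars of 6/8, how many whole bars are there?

3

One bar of 6/8 = 24 thirty-second notes.
Working in thirty-second notes: dotted quarter = 12; whole note = 32; eighth = 4; dotted eighth rest = 6; thirty-second rest = 1; a full eighth-note quintuplet (5 notes) (five quintuplet eighths span one half) = 16; quarter tied to eighth (quarter + eighth) = 12.
Adding: 12 + 32 + 4 + 6 + 1 + 16 + 12 = 83.
83 ÷ 24 = 3 complete bars with 11 left over.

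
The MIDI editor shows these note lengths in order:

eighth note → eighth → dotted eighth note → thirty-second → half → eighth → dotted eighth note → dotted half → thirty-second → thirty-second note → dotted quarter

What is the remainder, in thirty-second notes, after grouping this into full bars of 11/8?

35

One bar of 11/8 = 44 thirty-second notes.
Each duration in thirty-second notes: eighth note = 4; eighth = 4; dotted eighth note = 6; thirty-second = 1; half = 16; eighth = 4; dotted eighth note = 6; dotted half = 24; thirty-second = 1; thirty-second note = 1; dotted quarter = 12.
Adding: 4 + 4 + 6 + 1 + 16 + 4 + 6 + 24 + 1 + 1 + 12 = 79.
79 ÷ 44 = 1 complete bar with 35 thirty-second notes remaining.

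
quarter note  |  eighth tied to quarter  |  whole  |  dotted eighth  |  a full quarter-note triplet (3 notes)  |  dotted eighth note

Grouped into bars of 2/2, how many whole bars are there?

2

One bar of 2/2 = 16 sixteenth notes.
Each duration in sixteenth notes: quarter note = 4; eighth tied to quarter (eighth + quarter) = 6; whole = 16; dotted eighth = 3; a full quarter-note triplet (3 notes) (three triplet quarters span one half) = 8; dotted eighth note = 3.
Altogether 4 + 6 + 16 + 3 + 8 + 3 = 40.
40 ÷ 16 = 2 complete bars with 8 left over.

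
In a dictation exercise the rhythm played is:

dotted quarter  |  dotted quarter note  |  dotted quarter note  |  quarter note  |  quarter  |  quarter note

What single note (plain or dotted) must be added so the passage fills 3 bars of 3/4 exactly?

3 bars of 3/4 = 18 eighth notes.
Express everything in eighth notes: dotted quarter = 3; dotted quarter note = 3; dotted quarter note = 3; quarter note = 2; quarter = 2; quarter note = 2.
Altogether 3 + 3 + 3 + 2 + 2 + 2 = 15.
Remaining: 18 − 15 = 3 eighth notes, which is a dotted quarter note.

dotted quarter note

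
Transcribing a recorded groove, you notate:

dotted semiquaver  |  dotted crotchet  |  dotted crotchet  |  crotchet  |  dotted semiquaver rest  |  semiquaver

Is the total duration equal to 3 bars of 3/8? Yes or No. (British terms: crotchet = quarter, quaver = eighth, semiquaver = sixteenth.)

No

One bar of 3/8 = 12 thirty-second notes, so 3 bars = 36.
Convert each value to thirty-second notes: dotted semiquaver = 3; dotted crotchet = 12; dotted crotchet = 12; crotchet = 8; dotted semiquaver rest = 3; semiquaver = 2.
Altogether 3 + 12 + 12 + 8 + 3 + 2 = 40.
40 exceeds 36, so the answer is No.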